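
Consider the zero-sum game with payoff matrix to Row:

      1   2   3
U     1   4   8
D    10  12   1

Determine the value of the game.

Row minima: U → 1, D → 1; maximin = 1.
Column maxima: 1 → 10, 2 → 12, 3 → 8; minimax = 8.
1 ≠ 8, so there is no saddle point; optimal play is mixed.
2 is strictly dominated by 1 (it gives Row strictly more in every row), so Column never plays it.
On the remaining 2×2 (U, D vs 1, 3):
Let Row play U with probability p. Expected payoff against 1: 1p + 10(1−p) = −9p + 10; against 3: 8p + 1(1−p) = 7p + 1.
Setting these equal: −9p + 10 = 7p + 1 ⇒ −16p = -9 ⇒ p = 9/16, and the value is (-9)·(9/16) + 10 = 79/16.
For Column: with q = P(1), equating U's and D's payoffs gives −7q + 8 = 9q + 1 ⇒ q = 7/16.

79/16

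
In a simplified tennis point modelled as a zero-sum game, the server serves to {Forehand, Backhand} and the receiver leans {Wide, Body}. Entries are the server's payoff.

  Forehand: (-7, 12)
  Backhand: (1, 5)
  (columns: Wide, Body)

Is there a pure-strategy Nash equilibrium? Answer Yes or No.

Yes

Row minima: Forehand → -7, Backhand → 1; maximin = 1.
Column maxima: Wide → 1, Body → 12; minimax = 1.
maximin = minimax = 1, so a saddle point exists.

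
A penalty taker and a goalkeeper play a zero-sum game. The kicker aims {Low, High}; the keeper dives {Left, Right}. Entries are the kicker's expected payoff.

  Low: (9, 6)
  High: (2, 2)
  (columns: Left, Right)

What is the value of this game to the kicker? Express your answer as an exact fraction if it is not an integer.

Row minima: Low → 6, High → 2; maximin = 6.
Column maxima: Left → 9, Right → 6; minimax = 6.
Since maximin = minimax = 6, there is a saddle point and the value is 6.

6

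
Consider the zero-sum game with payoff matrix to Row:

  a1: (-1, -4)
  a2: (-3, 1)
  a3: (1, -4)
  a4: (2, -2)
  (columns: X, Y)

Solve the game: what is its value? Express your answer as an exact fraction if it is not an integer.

Row minima: a1 → -4, a2 → -3, a3 → -4, a4 → -2; maximin = -2.
Column maxima: X → 2, Y → 1; minimax = 1.
-2 ≠ 1, so there is no saddle point; optimal play is mixed.
a1 is strictly dominated by a4, so Row never plays it.
a3 is strictly dominated by a4, so Row never plays it.
On the remaining 2×2 (a2, a4 vs X, Y):
Let Row play a2 with probability p. Expected payoff against X: (-3)p + 2(1−p) = −5p + 2; against Y: 1p + (-2)(1−p) = 3p − 2.
Setting these equal: −5p + 2 = 3p − 2 ⇒ −8p = -4 ⇒ p = 1/2, and the value is (-5)·(1/2) + 2 = -1/2.
For Column: with q = P(X), equating a2's and a4's payoffs gives −4q + 1 = 4q − 2 ⇒ q = 3/8.

-1/2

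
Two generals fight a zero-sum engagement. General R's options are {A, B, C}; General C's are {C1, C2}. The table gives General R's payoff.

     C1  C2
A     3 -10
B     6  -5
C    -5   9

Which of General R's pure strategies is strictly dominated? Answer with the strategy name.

A

B gives a strictly higher payoff than A against every column: 6 > 3, -5 > -10.
So A is strictly dominated and General R never plays it.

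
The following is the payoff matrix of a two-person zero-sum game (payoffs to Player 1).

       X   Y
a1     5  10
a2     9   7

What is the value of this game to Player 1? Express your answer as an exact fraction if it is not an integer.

55/7

Row minima: a1 → 5, a2 → 7; maximin = 7.
Column maxima: X → 9, Y → 10; minimax = 9.
7 ≠ 9, so there is no saddle point; optimal play is mixed.
Let Player 1 play a1 with probability p. Expected payoff against X: 5p + 9(1−p) = −4p + 9; against Y: 10p + 7(1−p) = 3p + 7.
Setting these equal: −4p + 9 = 3p + 7 ⇒ −7p = -2 ⇒ p = 2/7, and the value is (-4)·(2/7) + 9 = 55/7.
For Player 2: with q = P(X), equating a1's and a2's payoffs gives −5q + 10 = 2q + 7 ⇒ q = 3/7.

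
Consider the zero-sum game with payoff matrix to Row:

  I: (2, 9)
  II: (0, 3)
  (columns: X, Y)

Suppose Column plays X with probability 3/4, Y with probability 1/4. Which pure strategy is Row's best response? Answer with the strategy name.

Expected payoff of I: (3/4)·2 + (1/4)·9 = 15/4.
Expected payoff of II: (3/4)·0 + (1/4)·3 = 3/4.
The largest is 15/4, so Row's best response is I.

I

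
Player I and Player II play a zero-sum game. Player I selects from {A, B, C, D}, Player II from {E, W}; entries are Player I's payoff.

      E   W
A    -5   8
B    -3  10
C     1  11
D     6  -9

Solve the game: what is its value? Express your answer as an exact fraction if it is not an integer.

Row minima: A → -5, B → -3, C → 1, D → -9; maximin = 1.
Column maxima: E → 6, W → 11; minimax = 6.
1 ≠ 6, so there is no saddle point; optimal play is mixed.
A is strictly dominated by B, so Player I never plays it.
B is strictly dominated by C, so Player I never plays it.
On the remaining 2×2 (C, D vs E, W):
Let Player I play C with probability p. Expected payoff against E: 1p + 6(1−p) = −5p + 6; against W: 11p + (-9)(1−p) = 20p − 9.
Setting these equal: −5p + 6 = 20p − 9 ⇒ −25p = -15 ⇒ p = 3/5, and the value is (-5)·(3/5) + 6 = 3.
For Player II: with q = P(E), equating C's and D's payoffs gives −10q + 11 = 15q − 9 ⇒ q = 4/5.

3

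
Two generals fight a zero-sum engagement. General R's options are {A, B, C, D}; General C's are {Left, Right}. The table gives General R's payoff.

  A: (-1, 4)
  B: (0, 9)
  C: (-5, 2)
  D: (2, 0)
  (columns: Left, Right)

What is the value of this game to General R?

18/11

Row minima: A → -1, B → 0, C → -5, D → 0; maximin = 0.
Column maxima: Left → 2, Right → 9; minimax = 2.
0 ≠ 2, so there is no saddle point; optimal play is mixed.
A is strictly dominated by B, so General R never plays it.
C is strictly dominated by B, so General R never plays it.
On the remaining 2×2 (B, D vs Left, Right):
Let General R play B with probability p. Expected payoff against Left: 0p + 2(1−p) = −2p + 2; against Right: 9p + 0(1−p) = 9p.
Setting these equal: −2p + 2 = 9p ⇒ −11p = -2 ⇒ p = 2/11, and the value is (-2)·(2/11) + 2 = 18/11.
For General C: with q = P(Left), equating B's and D's payoffs gives −9q + 9 = 2q ⇒ q = 9/11.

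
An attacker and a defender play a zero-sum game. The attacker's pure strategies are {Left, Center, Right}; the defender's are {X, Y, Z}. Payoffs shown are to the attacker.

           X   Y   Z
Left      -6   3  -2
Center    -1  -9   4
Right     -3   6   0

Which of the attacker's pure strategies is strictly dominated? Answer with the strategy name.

Left

Right gives a strictly higher payoff than Left against every column: -3 > -6, 6 > 3, 0 > -2.
So Left is strictly dominated and the attacker never plays it.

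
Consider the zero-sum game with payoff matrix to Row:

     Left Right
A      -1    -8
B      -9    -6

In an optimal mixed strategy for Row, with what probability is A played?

3/10

Row minima: A → -8, B → -9; maximin = -8.
Column maxima: Left → -1, Right → -6; minimax = -6.
-8 ≠ -6, so there is no saddle point; optimal play is mixed.
Let Row play A with probability p. Expected payoff against Left: (-1)p + (-9)(1−p) = 8p − 9; against Right: (-8)p + (-6)(1−p) = −2p − 6.
Setting these equal: 8p − 9 = −2p − 6 ⇒ 10p = 3 ⇒ p = 3/10, and the value is (8)·(3/10) − 9 = -33/5.
For Column: with q = P(Left), equating A's and B's payoffs gives 7q − 8 = −3q − 6 ⇒ q = 1/5.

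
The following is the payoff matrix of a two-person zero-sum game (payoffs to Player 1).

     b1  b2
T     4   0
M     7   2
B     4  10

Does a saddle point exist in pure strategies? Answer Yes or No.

Row minima: T → 0, M → 2, B → 4; maximin = 4.
Column maxima: b1 → 7, b2 → 10; minimax = 7.
4 ≠ 7, so no pure-strategy equilibrium exists.

No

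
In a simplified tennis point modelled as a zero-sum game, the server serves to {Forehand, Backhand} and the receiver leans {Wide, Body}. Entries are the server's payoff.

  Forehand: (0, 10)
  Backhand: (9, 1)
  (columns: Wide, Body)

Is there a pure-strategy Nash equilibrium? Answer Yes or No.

Row minima: Forehand → 0, Backhand → 1; maximin = 1.
Column maxima: Wide → 9, Body → 10; minimax = 9.
1 ≠ 9, so no pure-strategy equilibrium exists.

No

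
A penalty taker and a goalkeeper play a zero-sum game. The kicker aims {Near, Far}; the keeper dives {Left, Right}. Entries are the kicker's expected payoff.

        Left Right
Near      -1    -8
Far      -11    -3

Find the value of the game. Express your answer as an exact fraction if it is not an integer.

-17/3

Row minima: Near → -8, Far → -11; maximin = -8.
Column maxima: Left → -1, Right → -3; minimax = -3.
-8 ≠ -3, so there is no saddle point; optimal play is mixed.
Let the kicker play Near with probability p. Expected payoff against Left: (-1)p + (-11)(1−p) = 10p − 11; against Right: (-8)p + (-3)(1−p) = −5p − 3.
Setting these equal: 10p − 11 = −5p − 3 ⇒ 15p = 8 ⇒ p = 8/15, and the value is (10)·(8/15) − 11 = -17/3.
For the keeper: with q = P(Left), equating Near's and Far's payoffs gives 7q − 8 = −8q − 3 ⇒ q = 1/3.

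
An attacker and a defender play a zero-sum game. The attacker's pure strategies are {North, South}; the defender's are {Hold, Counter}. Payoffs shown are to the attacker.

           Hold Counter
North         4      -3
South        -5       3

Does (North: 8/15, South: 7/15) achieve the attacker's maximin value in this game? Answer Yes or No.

Against Hold this mix gives (8/15)·4 + (7/15)·(-5) = -1/5.
Against Counter this mix gives (8/15)·(-3) + (7/15)·3 = -1/5.
All of the defender's active replies (Hold, Counter) yield -1/5, and no column does worse for the attacker. The mix makes the defender indifferent and guarantees -1/5, so it is optimal.

Yes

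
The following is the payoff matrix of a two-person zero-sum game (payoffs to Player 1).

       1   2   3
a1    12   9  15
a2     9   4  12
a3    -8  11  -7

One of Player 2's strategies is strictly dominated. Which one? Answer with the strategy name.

1 holds Player 1's payoff strictly below 3 in every row: 12 < 15, 9 < 12, -8 < -7.
So 3 is strictly dominated for Player 2.

3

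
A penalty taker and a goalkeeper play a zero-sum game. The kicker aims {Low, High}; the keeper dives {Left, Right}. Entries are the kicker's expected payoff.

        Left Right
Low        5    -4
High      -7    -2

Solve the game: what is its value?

-19/7

Row minima: Low → -4, High → -7; maximin = -4.
Column maxima: Left → 5, Right → -2; minimax = -2.
-4 ≠ -2, so there is no saddle point; optimal play is mixed.
Let the kicker play Low with probability p. Expected payoff against Left: 5p + (-7)(1−p) = 12p − 7; against Right: (-4)p + (-2)(1−p) = −2p − 2.
Setting these equal: 12p − 7 = −2p − 2 ⇒ 14p = 5 ⇒ p = 5/14, and the value is (12)·(5/14) − 7 = -19/7.
For the keeper: with q = P(Left), equating Low's and High's payoffs gives 9q − 4 = −5q − 2 ⇒ q = 1/7.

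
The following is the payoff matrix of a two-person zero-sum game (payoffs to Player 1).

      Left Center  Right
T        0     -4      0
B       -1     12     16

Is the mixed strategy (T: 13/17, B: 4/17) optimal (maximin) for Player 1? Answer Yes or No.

Yes

Against Left this mix gives (13/17)·0 + (4/17)·(-1) = -4/17.
Against Center this mix gives (13/17)·(-4) + (4/17)·12 = -4/17.
Against Right this mix gives (13/17)·0 + (4/17)·16 = 64/17.
All of Player 2's active replies (Left, Center) yield -4/17, and no column does worse for Player 1. The mix makes Player 2 indifferent and guarantees -4/17, so it is optimal.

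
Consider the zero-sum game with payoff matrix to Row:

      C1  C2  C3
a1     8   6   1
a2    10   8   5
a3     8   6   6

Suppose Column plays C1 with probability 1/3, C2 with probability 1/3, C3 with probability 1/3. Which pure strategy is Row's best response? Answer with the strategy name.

a2

Expected payoff of a1: (1/3)·8 + (1/3)·6 + (1/3)·1 = 5.
Expected payoff of a2: (1/3)·10 + (1/3)·8 + (1/3)·5 = 23/3.
Expected payoff of a3: (1/3)·8 + (1/3)·6 + (1/3)·6 = 20/3.
The largest is 23/3, so Row's best response is a2.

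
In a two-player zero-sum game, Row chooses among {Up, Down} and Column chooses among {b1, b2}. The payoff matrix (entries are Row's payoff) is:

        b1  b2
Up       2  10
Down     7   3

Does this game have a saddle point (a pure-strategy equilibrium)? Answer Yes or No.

No

Row minima: Up → 2, Down → 3; maximin = 3.
Column maxima: b1 → 7, b2 → 10; minimax = 7.
3 ≠ 7, so no pure-strategy equilibrium exists.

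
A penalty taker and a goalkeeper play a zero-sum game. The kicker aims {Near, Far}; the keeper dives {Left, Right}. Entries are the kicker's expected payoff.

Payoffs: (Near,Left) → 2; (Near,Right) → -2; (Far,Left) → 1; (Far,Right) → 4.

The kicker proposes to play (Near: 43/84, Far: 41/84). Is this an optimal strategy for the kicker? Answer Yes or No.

No

Against Left this mix gives (43/84)·2 + (41/84)·1 = 127/84.
Against Right this mix gives (43/84)·(-2) + (41/84)·4 = 13/14.
The keeper will play Right, holding the kicker to 13/14. Shifting weight toward the row that does better against Right would raise this floor (the equalizing mix achieves 10/7 against both Right and Left), so the proposed strategy is not optimal.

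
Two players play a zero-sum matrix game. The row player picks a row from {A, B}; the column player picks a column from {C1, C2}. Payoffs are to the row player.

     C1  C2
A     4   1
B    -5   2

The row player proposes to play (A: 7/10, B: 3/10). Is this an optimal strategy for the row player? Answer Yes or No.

Against C1 this mix gives (7/10)·4 + (3/10)·(-5) = 13/10.
Against C2 this mix gives (7/10)·1 + (3/10)·2 = 13/10.
All of the column player's active replies (C1, C2) yield 13/10, and no column does worse for the row player. The mix makes the column player indifferent and guarantees 13/10, so it is optimal.

Yes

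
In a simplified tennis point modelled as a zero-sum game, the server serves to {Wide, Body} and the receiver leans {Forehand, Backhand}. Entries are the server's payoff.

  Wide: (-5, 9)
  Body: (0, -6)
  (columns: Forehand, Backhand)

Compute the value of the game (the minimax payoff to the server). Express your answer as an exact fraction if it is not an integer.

Row minima: Wide → -5, Body → -6; maximin = -5.
Column maxima: Forehand → 0, Backhand → 9; minimax = 0.
-5 ≠ 0, so there is no saddle point; optimal play is mixed.
Let the server play Wide with probability p. Expected payoff against Forehand: (-5)p + 0(1−p) = −5p; against Backhand: 9p + (-6)(1−p) = 15p − 6.
Setting these equal: −5p = 15p − 6 ⇒ −20p = -6 ⇒ p = 3/10, and the value is (-5)·(3/10) = -3/2.
For the receiver: with q = P(Forehand), equating Wide's and Body's payoffs gives −14q + 9 = 6q − 6 ⇒ q = 3/4.

-3/2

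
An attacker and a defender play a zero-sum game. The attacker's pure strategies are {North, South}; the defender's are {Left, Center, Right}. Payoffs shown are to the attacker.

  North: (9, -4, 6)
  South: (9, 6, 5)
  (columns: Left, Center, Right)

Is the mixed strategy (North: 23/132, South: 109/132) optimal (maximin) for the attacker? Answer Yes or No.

No

Against Left this mix gives (23/132)·9 + (109/132)·9 = 9.
Against Center this mix gives (23/132)·(-4) + (109/132)·6 = 281/66.
Against Right this mix gives (23/132)·6 + (109/132)·5 = 683/132.
The defender will play Center, holding the attacker to 281/66. Shifting weight toward the row that does better against Center would raise this floor (the equalizing mix achieves 56/11 against both Center and Right), so the proposed strategy is not optimal.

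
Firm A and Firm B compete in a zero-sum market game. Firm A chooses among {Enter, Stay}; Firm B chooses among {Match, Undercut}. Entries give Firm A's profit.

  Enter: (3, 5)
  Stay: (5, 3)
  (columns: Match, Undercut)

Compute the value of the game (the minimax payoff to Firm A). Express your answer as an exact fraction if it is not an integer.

4

Row minima: Enter → 3, Stay → 3; maximin = 3.
Column maxima: Match → 5, Undercut → 5; minimax = 5.
3 ≠ 5, so there is no saddle point; optimal play is mixed.
Let Firm A play Enter with probability p. Expected payoff against Match: 3p + 5(1−p) = −2p + 5; against Undercut: 5p + 3(1−p) = 2p + 3.
Setting these equal: −2p + 5 = 2p + 3 ⇒ −4p = -2 ⇒ p = 1/2, and the value is (-2)·(1/2) + 5 = 4.
For Firm B: with q = P(Match), equating Enter's and Stay's payoffs gives −2q + 5 = 2q + 3 ⇒ q = 1/2.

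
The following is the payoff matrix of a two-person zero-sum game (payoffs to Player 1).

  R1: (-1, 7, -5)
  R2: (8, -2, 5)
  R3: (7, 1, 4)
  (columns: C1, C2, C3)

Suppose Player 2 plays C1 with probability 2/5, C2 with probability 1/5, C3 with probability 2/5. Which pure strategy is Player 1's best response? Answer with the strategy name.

Expected payoff of R1: (2/5)·(-1) + (1/5)·7 + (2/5)·(-5) = -1.
Expected payoff of R2: (2/5)·8 + (1/5)·(-2) + (2/5)·5 = 24/5.
Expected payoff of R3: (2/5)·7 + (1/5)·1 + (2/5)·4 = 23/5.
The largest is 24/5, so Player 1's best response is R2.

R2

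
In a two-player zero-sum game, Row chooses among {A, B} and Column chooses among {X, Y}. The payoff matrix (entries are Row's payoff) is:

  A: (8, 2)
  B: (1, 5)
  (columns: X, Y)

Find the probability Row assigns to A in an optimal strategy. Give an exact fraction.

Row minima: A → 2, B → 1; maximin = 2.
Column maxima: X → 8, Y → 5; minimax = 5.
2 ≠ 5, so there is no saddle point; optimal play is mixed.
Let Row play A with probability p. Expected payoff against X: 8p + 1(1−p) = 7p + 1; against Y: 2p + 5(1−p) = −3p + 5.
Setting these equal: 7p + 1 = −3p + 5 ⇒ 10p = 4 ⇒ p = 2/5, and the value is (7)·(2/5) + 1 = 19/5.
For Column: with q = P(X), equating A's and B's payoffs gives 6q + 2 = −4q + 5 ⇒ q = 3/10.

2/5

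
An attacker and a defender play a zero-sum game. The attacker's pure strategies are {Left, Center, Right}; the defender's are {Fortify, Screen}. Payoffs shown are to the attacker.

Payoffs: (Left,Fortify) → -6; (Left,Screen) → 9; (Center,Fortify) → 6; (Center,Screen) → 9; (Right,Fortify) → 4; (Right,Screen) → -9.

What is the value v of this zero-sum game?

Row minima: Left → -6, Center → 6, Right → -9; maximin = 6.
Column maxima: Fortify → 6, Screen → 9; minimax = 6.
Since maximin = minimax = 6, there is a saddle point and the value is 6.

6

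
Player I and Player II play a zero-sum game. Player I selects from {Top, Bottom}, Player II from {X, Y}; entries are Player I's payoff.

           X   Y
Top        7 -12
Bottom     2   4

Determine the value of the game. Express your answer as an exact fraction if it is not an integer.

Row minima: Top → -12, Bottom → 2; maximin = 2.
Column maxima: X → 7, Y → 4; minimax = 4.
2 ≠ 4, so there is no saddle point; optimal play is mixed.
Let Player I play Top with probability p. Expected payoff against X: 7p + 2(1−p) = 5p + 2; against Y: (-12)p + 4(1−p) = −16p + 4.
Setting these equal: 5p + 2 = −16p + 4 ⇒ 21p = 2 ⇒ p = 2/21, and the value is (5)·(2/21) + 2 = 52/21.
For Player II: with q = P(X), equating Top's and Bottom's payoffs gives 19q − 12 = −2q + 4 ⇒ q = 16/21.

52/21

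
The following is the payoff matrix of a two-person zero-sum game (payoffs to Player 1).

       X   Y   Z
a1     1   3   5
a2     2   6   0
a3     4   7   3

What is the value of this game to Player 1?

Row minima: a1 → 1, a2 → 0, a3 → 3; maximin = 3.
Column maxima: X → 4, Y → 7, Z → 5; minimax = 4.
3 ≠ 4, so there is no saddle point; optimal play is mixed.
a2 is strictly dominated by a3, so Player 1 never plays it.
Y is strictly dominated by X (it gives Player 1 strictly more in every row), so Player 2 never plays it.
On the remaining 2×2 (a1, a3 vs X, Z):
Let Player 1 play a1 with probability p. Expected payoff against X: 1p + 4(1−p) = −3p + 4; against Z: 5p + 3(1−p) = 2p + 3.
Setting these equal: −3p + 4 = 2p + 3 ⇒ −5p = -1 ⇒ p = 1/5, and the value is (-3)·(1/5) + 4 = 17/5.
For Player 2: with q = P(X), equating a1's and a3's payoffs gives −4q + 5 = q + 3 ⇒ q = 2/5.

17/5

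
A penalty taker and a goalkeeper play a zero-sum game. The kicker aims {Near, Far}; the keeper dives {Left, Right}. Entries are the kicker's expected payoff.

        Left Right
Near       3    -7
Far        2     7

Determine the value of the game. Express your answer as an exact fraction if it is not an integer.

7/3

Row minima: Near → -7, Far → 2; maximin = 2.
Column maxima: Left → 3, Right → 7; minimax = 3.
2 ≠ 3, so there is no saddle point; optimal play is mixed.
Let the kicker play Near with probability p. Expected payoff against Left: 3p + 2(1−p) = p + 2; against Right: (-7)p + 7(1−p) = −14p + 7.
Setting these equal: p + 2 = −14p + 7 ⇒ 15p = 5 ⇒ p = 1/3, and the value is (1)·(1/3) + 2 = 7/3.
For the keeper: with q = P(Left), equating Near's and Far's payoffs gives 10q − 7 = −5q + 7 ⇒ q = 14/15.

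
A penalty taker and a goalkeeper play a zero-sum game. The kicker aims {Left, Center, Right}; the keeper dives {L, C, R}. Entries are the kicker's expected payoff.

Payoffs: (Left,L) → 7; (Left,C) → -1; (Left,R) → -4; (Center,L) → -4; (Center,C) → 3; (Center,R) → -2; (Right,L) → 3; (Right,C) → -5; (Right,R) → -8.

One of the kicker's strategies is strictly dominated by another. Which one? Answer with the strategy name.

Left gives a strictly higher payoff than Right against every column: 7 > 3, -1 > -5, -4 > -8.
So Right is strictly dominated and the kicker never plays it.

Right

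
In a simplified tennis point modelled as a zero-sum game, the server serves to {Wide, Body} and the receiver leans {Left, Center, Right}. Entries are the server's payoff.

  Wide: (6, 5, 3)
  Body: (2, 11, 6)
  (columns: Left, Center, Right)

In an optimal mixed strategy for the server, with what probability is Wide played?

4/7

Row minima: Wide → 3, Body → 2; maximin = 3.
Column maxima: Left → 6, Center → 11, Right → 6; minimax = 6.
3 ≠ 6, so there is no saddle point; optimal play is mixed.
Center is strictly dominated by Right (it gives the server strictly more in every row), so the receiver never plays it.
On the remaining 2×2 (Wide, Body vs Left, Right):
Let the server play Wide with probability p. Expected payoff against Left: 6p + 2(1−p) = 4p + 2; against Right: 3p + 6(1−p) = −3p + 6.
Setting these equal: 4p + 2 = −3p + 6 ⇒ 7p = 4 ⇒ p = 4/7, and the value is (4)·(4/7) + 2 = 30/7.
For the receiver: with q = P(Left), equating Wide's and Body's payoffs gives 3q + 3 = −4q + 6 ⇒ q = 3/7.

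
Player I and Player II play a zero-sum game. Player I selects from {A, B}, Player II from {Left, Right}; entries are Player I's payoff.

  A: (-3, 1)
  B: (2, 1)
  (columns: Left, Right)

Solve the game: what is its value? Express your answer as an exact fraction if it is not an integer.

Row minima: A → -3, B → 1; maximin = 1.
Column maxima: Left → 2, Right → 1; minimax = 1.
Since maximin = minimax = 1, there is a saddle point and the value is 1.

1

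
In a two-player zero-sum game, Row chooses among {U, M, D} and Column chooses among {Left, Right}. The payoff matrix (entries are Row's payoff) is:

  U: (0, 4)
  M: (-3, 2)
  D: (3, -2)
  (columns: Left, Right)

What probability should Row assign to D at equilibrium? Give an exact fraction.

4/9

Row minima: U → 0, M → -3, D → -2; maximin = 0.
Column maxima: Left → 3, Right → 4; minimax = 3.
0 ≠ 3, so there is no saddle point; optimal play is mixed.
M is strictly dominated by U, so Row never plays it.
On the remaining 2×2 (U, D vs Left, Right):
Let Row play U with probability p. Expected payoff against Left: 0p + 3(1−p) = −3p + 3; against Right: 4p + (-2)(1−p) = 6p − 2.
Setting these equal: −3p + 3 = 6p − 2 ⇒ −9p = -5 ⇒ p = 5/9, and the value is (-3)·(5/9) + 3 = 4/3.
For Column: with q = P(Left), equating U's and D's payoffs gives −4q + 4 = 5q − 2 ⇒ q = 2/3.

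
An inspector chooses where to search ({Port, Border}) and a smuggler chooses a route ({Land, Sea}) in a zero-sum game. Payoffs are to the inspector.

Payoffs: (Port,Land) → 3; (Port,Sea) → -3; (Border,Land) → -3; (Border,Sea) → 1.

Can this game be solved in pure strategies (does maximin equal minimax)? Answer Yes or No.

No

Row minima: Port → -3, Border → -3; maximin = -3.
Column maxima: Land → 3, Sea → 1; minimax = 1.
-3 ≠ 1, so no pure-strategy equilibrium exists.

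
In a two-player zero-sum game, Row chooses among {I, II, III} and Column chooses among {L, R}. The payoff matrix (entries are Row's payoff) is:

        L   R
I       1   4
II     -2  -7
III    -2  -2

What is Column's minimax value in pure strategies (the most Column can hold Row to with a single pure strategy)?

Column maxima: L → 1, R → 4.
The smallest of these is 1.

1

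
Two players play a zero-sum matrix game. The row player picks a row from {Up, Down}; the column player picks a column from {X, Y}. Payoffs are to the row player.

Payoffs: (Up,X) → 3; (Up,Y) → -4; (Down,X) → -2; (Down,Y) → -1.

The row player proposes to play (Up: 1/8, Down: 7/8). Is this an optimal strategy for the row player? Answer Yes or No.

Against X this mix gives (1/8)·3 + (7/8)·(-2) = -11/8.
Against Y this mix gives (1/8)·(-4) + (7/8)·(-1) = -11/8.
All of the column player's active replies (X, Y) yield -11/8, and no column does worse for the row player. The mix makes the column player indifferent and guarantees -11/8, so it is optimal.

Yes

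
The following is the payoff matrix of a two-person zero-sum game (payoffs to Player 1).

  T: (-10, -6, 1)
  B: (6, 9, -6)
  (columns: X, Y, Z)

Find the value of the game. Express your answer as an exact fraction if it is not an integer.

-54/23

Row minima: T → -10, B → -6; maximin = -6.
Column maxima: X → 6, Y → 9, Z → 1; minimax = 1.
-6 ≠ 1, so there is no saddle point; optimal play is mixed.
Y is strictly dominated by X (it gives Player 1 strictly more in every row), so Player 2 never plays it.
On the remaining 2×2 (T, B vs X, Z):
Let Player 1 play T with probability p. Expected payoff against X: (-10)p + 6(1−p) = −16p + 6; against Z: 1p + (-6)(1−p) = 7p − 6.
Setting these equal: −16p + 6 = 7p − 6 ⇒ −23p = -12 ⇒ p = 12/23, and the value is (-16)·(12/23) + 6 = -54/23.
For Player 2: with q = P(X), equating T's and B's payoffs gives −11q + 1 = 12q − 6 ⇒ q = 7/23.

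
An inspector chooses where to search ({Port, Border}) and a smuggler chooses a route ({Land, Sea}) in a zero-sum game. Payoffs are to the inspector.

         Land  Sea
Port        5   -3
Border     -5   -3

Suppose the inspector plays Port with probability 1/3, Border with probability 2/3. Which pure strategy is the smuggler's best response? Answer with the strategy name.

If the smuggler plays Land, the inspector's expected payoff is (1/3)·5 + (2/3)·(-5) = -5/3.
If the smuggler plays Sea, the inspector's expected payoff is (1/3)·(-3) + (2/3)·(-3) = -3.
The smuggler minimizes the inspector's payoff; the smallest is -3, so the best response is Sea.

Sea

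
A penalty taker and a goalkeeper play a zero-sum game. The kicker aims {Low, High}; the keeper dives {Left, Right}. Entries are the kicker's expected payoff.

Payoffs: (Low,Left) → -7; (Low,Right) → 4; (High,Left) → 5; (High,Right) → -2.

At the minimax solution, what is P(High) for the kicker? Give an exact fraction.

11/18

Row minima: Low → -7, High → -2; maximin = -2.
Column maxima: Left → 5, Right → 4; minimax = 4.
-2 ≠ 4, so there is no saddle point; optimal play is mixed.
Let the kicker play Low with probability p. Expected payoff against Left: (-7)p + 5(1−p) = −12p + 5; against Right: 4p + (-2)(1−p) = 6p − 2.
Setting these equal: −12p + 5 = 6p − 2 ⇒ −18p = -7 ⇒ p = 7/18, and the value is (-12)·(7/18) + 5 = 1/3.
For the keeper: with q = P(Left), equating Low's and High's payoffs gives −11q + 4 = 7q − 2 ⇒ q = 1/3.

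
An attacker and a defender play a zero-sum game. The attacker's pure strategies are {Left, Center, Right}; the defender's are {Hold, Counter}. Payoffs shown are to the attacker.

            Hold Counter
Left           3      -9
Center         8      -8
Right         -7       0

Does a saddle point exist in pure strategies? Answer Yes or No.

No

Row minima: Left → -9, Center → -8, Right → -7; maximin = -7.
Column maxima: Hold → 8, Counter → 0; minimax = 0.
-7 ≠ 0, so no pure-strategy equilibrium exists.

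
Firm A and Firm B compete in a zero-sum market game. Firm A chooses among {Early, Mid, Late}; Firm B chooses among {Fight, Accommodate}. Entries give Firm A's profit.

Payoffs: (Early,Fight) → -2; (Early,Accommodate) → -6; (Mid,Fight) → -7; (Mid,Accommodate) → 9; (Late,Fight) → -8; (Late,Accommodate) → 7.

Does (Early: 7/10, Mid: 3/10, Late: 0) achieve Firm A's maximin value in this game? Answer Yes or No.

Against Fight this mix gives (7/10)·(-2) + (3/10)·(-7) = -7/2.
Against Accommodate this mix gives (7/10)·(-6) + (3/10)·9 = -3/2.
Firm B will play Fight, holding Firm A to -7/2. Shifting weight toward the row that does better against Fight would raise this floor (the equalizing mix achieves -3 against both Fight and Accommodate), so the proposed strategy is not optimal.

No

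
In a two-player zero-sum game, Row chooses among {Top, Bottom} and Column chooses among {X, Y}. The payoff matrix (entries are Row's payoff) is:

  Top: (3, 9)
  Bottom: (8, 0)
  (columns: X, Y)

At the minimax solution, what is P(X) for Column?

9/14

Row minima: Top → 3, Bottom → 0; maximin = 3.
Column maxima: X → 8, Y → 9; minimax = 8.
3 ≠ 8, so there is no saddle point; optimal play is mixed.
Let Row play Top with probability p. Expected payoff against X: 3p + 8(1−p) = −5p + 8; against Y: 9p + 0(1−p) = 9p.
Setting these equal: −5p + 8 = 9p ⇒ −14p = -8 ⇒ p = 4/7, and the value is (-5)·(4/7) + 8 = 36/7.
For Column: with q = P(X), equating Top's and Bottom's payoffs gives −6q + 9 = 8q ⇒ q = 9/14.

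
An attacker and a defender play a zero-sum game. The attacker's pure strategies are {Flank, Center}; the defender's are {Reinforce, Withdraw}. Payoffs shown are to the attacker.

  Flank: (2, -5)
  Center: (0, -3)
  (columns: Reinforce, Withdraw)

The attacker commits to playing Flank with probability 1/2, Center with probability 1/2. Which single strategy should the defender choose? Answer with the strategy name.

Withdraw

If the defender plays Reinforce, the attacker's expected payoff is (1/2)·2 + (1/2)·0 = 1.
If the defender plays Withdraw, the attacker's expected payoff is (1/2)·(-5) + (1/2)·(-3) = -4.
The defender minimizes the attacker's payoff; the smallest is -4, so the best response is Withdraw.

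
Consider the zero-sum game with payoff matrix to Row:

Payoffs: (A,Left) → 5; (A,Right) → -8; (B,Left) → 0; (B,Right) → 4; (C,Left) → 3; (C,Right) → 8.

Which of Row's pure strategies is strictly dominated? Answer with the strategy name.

C gives a strictly higher payoff than B against every column: 3 > 0, 8 > 4.
So B is strictly dominated and Row never plays it.

B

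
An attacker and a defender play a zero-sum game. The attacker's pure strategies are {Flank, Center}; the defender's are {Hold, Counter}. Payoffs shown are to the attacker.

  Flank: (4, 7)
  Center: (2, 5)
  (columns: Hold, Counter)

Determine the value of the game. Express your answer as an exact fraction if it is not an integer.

4

Row minima: Flank → 4, Center → 2; maximin = 4.
Column maxima: Hold → 4, Counter → 7; minimax = 4.
Since maximin = minimax = 4, there is a saddle point and the value is 4.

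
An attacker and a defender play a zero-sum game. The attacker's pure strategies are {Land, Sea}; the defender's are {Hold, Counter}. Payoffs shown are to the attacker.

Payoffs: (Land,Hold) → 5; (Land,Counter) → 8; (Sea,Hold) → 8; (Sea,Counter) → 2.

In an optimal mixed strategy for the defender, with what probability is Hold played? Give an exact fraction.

Row minima: Land → 5, Sea → 2; maximin = 5.
Column maxima: Hold → 8, Counter → 8; minimax = 8.
5 ≠ 8, so there is no saddle point; optimal play is mixed.
Let the attacker play Land with probability p. Expected payoff against Hold: 5p + 8(1−p) = −3p + 8; against Counter: 8p + 2(1−p) = 6p + 2.
Setting these equal: −3p + 8 = 6p + 2 ⇒ −9p = -6 ⇒ p = 2/3, and the value is (-3)·(2/3) + 8 = 6.
For the defender: with q = P(Hold), equating Land's and Sea's payoffs gives −3q + 8 = 6q + 2 ⇒ q = 2/3.

2/3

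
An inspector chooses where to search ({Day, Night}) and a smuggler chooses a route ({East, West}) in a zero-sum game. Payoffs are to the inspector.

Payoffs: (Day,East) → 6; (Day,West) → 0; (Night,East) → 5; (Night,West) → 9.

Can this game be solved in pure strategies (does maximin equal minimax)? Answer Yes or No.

No

Row minima: Day → 0, Night → 5; maximin = 5.
Column maxima: East → 6, West → 9; minimax = 6.
5 ≠ 6, so no pure-strategy equilibrium exists.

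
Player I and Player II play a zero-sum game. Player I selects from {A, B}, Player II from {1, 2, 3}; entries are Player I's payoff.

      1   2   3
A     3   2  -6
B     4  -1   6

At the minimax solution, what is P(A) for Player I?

7/15

Row minima: A → -6, B → -1; maximin = -1.
Column maxima: 1 → 4, 2 → 2, 3 → 6; minimax = 2.
-1 ≠ 2, so there is no saddle point; optimal play is mixed.
1 is strictly dominated by 2 (it gives Player I strictly more in every row), so Player II never plays it.
On the remaining 2×2 (A, B vs 2, 3):
Let Player I play A with probability p. Expected payoff against 2: 2p + (-1)(1−p) = 3p − 1; against 3: (-6)p + 6(1−p) = −12p + 6.
Setting these equal: 3p − 1 = −12p + 6 ⇒ 15p = 7 ⇒ p = 7/15, and the value is (3)·(7/15) − 1 = 2/5.
For Player II: with q = P(2), equating A's and B's payoffs gives 8q − 6 = −7q + 6 ⇒ q = 4/5.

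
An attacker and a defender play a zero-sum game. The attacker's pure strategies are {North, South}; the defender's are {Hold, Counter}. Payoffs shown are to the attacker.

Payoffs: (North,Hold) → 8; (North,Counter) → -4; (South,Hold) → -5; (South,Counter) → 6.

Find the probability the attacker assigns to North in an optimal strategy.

11/23

Row minima: North → -4, South → -5; maximin = -4.
Column maxima: Hold → 8, Counter → 6; minimax = 6.
-4 ≠ 6, so there is no saddle point; optimal play is mixed.
Let the attacker play North with probability p. Expected payoff against Hold: 8p + (-5)(1−p) = 13p − 5; against Counter: (-4)p + 6(1−p) = −10p + 6.
Setting these equal: 13p − 5 = −10p + 6 ⇒ 23p = 11 ⇒ p = 11/23, and the value is (13)·(11/23) − 5 = 28/23.
For the defender: with q = P(Hold), equating North's and South's payoffs gives 12q − 4 = −11q + 6 ⇒ q = 10/23.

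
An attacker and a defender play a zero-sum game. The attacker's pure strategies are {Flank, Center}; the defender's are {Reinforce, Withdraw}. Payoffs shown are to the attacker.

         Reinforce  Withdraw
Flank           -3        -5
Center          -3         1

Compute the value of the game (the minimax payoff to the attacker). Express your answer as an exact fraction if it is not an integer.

-3

Row minima: Flank → -5, Center → -3; maximin = -3.
Column maxima: Reinforce → -3, Withdraw → 1; minimax = -3.
Since maximin = minimax = -3, there is a saddle point and the value is -3.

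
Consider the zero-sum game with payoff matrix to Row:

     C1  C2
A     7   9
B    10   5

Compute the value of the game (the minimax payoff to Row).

Row minima: A → 7, B → 5; maximin = 7.
Column maxima: C1 → 10, C2 → 9; minimax = 9.
7 ≠ 9, so there is no saddle point; optimal play is mixed.
Let Row play A with probability p. Expected payoff against C1: 7p + 10(1−p) = −3p + 10; against C2: 9p + 5(1−p) = 4p + 5.
Setting these equal: −3p + 10 = 4p + 5 ⇒ −7p = -5 ⇒ p = 5/7, and the value is (-3)·(5/7) + 10 = 55/7.
For Column: with q = P(C1), equating A's and B's payoffs gives −2q + 9 = 5q + 5 ⇒ q = 4/7.

55/7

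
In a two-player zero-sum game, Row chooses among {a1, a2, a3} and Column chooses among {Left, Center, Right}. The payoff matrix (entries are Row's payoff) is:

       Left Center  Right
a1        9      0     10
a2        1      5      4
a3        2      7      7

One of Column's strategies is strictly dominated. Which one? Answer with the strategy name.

Right

Left holds Row's payoff strictly below Right in every row: 9 < 10, 1 < 4, 2 < 7.
So Right is strictly dominated for Column.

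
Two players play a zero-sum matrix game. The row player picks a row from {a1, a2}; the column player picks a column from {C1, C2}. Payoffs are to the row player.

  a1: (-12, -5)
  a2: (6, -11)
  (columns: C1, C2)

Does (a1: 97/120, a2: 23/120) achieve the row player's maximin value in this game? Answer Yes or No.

No

Against C1 this mix gives (97/120)·(-12) + (23/120)·6 = -171/20.
Against C2 this mix gives (97/120)·(-5) + (23/120)·(-11) = -123/20.
The column player will play C1, holding the row player to -171/20. Shifting weight toward the row that does better against C1 would raise this floor (the equalizing mix achieves -27/4 against both C1 and C2), so the proposed strategy is not optimal.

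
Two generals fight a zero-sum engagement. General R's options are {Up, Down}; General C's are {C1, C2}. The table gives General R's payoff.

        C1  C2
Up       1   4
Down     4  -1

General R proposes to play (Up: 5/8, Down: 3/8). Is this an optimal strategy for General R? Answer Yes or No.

Yes

Against C1 this mix gives (5/8)·1 + (3/8)·4 = 17/8.
Against C2 this mix gives (5/8)·4 + (3/8)·(-1) = 17/8.
All of General C's active replies (C1, C2) yield 17/8, and no column does worse for General R. The mix makes General C indifferent and guarantees 17/8, so it is optimal.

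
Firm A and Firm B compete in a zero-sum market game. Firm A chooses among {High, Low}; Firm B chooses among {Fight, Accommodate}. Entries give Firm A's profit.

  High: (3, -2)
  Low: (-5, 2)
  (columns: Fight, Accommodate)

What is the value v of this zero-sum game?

Row minima: High → -2, Low → -5; maximin = -2.
Column maxima: Fight → 3, Accommodate → 2; minimax = 2.
-2 ≠ 2, so there is no saddle point; optimal play is mixed.
Let Firm A play High with probability p. Expected payoff against Fight: 3p + (-5)(1−p) = 8p − 5; against Accommodate: (-2)p + 2(1−p) = −4p + 2.
Setting these equal: 8p − 5 = −4p + 2 ⇒ 12p = 7 ⇒ p = 7/12, and the value is (8)·(7/12) − 5 = -1/3.
For Firm B: with q = P(Fight), equating High's and Low's payoffs gives 5q − 2 = −7q + 2 ⇒ q = 1/3.

-1/3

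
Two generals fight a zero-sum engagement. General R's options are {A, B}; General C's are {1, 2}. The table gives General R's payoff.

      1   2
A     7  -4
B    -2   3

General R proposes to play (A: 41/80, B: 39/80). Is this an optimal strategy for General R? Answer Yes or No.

No

Against 1 this mix gives (41/80)·7 + (39/80)·(-2) = 209/80.
Against 2 this mix gives (41/80)·(-4) + (39/80)·3 = -47/80.
General C will play 2, holding General R to -47/80. Shifting weight toward the row that does better against 2 would raise this floor (the equalizing mix achieves 13/16 against both 2 and 1), so the proposed strategy is not optimal.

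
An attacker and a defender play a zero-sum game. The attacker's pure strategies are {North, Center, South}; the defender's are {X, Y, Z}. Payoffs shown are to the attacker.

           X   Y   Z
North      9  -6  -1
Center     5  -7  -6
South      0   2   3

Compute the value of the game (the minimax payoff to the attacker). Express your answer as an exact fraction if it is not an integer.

18/17

Row minima: North → -6, Center → -7, South → 0; maximin = 0.
Column maxima: X → 9, Y → 2, Z → 3; minimax = 2.
0 ≠ 2, so there is no saddle point; optimal play is mixed.
Center is strictly dominated by North, so the attacker never plays it.
Z is strictly dominated by Y (it gives the attacker strictly more in every row), so the defender never plays it.
On the remaining 2×2 (North, South vs X, Y):
Let the attacker play North with probability p. Expected payoff against X: 9p + 0(1−p) = 9p; against Y: (-6)p + 2(1−p) = −8p + 2.
Setting these equal: 9p = −8p + 2 ⇒ 17p = 2 ⇒ p = 2/17, and the value is (9)·(2/17) = 18/17.
For the defender: with q = P(X), equating North's and South's payoffs gives 15q − 6 = −2q + 2 ⇒ q = 8/17.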